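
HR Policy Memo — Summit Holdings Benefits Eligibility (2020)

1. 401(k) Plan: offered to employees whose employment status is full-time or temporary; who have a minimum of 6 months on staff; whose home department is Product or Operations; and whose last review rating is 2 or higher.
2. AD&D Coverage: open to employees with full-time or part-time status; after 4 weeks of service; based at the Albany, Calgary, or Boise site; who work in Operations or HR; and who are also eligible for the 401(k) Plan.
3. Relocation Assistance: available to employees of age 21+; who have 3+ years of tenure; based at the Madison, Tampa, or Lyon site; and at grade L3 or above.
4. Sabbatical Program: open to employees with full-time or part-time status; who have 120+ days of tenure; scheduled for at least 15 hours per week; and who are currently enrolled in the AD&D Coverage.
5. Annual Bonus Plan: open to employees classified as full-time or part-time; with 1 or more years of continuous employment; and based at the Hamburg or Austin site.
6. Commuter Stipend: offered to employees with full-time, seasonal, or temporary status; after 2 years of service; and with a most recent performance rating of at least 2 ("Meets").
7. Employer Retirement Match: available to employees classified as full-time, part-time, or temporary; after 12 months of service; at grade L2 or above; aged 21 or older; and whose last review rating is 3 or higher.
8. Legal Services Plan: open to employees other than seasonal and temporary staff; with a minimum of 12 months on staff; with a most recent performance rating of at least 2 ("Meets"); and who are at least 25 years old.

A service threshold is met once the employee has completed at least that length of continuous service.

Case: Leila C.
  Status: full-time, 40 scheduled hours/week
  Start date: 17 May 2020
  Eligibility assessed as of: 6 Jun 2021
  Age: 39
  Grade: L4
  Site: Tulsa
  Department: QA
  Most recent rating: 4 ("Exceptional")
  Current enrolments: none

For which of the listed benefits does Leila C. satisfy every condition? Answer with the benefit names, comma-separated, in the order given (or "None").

Service from 17 May 2020 to 6 Jun 2021: 385 days.
401(k) Plan — status full-time ✓; service 385 days ≥ 6 months (≈180 days) ✓; dept QA ✗ → not eligible.
AD&D Coverage — status full-time ✓; service 385 days ≥ 4 weeks (≈28 days) ✓; site Tulsa ✗ (not Albany, Calgary, or Boise) → not eligible.
Relocation Assistance — age 39 ≥ 21 ✓; service 385 days < 3 years (≈1095 days) ✗ → not eligible.
Sabbatical Program — status full-time ✓; service 385 days ≥ 120 days ✓; 40 hrs/wk ≥ 15 ✓; not enrolled in AD&D Coverage ✗ → not eligible.
Annual Bonus Plan — status full-time ✓; service 385 days ≥ 1 year (≈365 days) ✓; site Tulsa ✗ (not Hamburg or Austin) → not eligible.
Commuter Stipend — status full-time ✓; service 385 days < 2 years (≈730 days) ✗ → not eligible.
Employer Retirement Match — status full-time ✓; service 385 days ≥ 12 months (≈360 days) ✓; grade L4 ≥ L2 ✓; age 39 ≥ 21 ✓; rating 4 ≥ 3 ✓ → eligible.
Legal Services Plan — status full-time ✓ (not excluded); service 385 days ≥ 12 months (≈360 days) ✓; rating 4 ≥ 2 ✓; age 39 ≥ 25 ✓ → eligible.

Employer Retirement Match, Legal Services Plan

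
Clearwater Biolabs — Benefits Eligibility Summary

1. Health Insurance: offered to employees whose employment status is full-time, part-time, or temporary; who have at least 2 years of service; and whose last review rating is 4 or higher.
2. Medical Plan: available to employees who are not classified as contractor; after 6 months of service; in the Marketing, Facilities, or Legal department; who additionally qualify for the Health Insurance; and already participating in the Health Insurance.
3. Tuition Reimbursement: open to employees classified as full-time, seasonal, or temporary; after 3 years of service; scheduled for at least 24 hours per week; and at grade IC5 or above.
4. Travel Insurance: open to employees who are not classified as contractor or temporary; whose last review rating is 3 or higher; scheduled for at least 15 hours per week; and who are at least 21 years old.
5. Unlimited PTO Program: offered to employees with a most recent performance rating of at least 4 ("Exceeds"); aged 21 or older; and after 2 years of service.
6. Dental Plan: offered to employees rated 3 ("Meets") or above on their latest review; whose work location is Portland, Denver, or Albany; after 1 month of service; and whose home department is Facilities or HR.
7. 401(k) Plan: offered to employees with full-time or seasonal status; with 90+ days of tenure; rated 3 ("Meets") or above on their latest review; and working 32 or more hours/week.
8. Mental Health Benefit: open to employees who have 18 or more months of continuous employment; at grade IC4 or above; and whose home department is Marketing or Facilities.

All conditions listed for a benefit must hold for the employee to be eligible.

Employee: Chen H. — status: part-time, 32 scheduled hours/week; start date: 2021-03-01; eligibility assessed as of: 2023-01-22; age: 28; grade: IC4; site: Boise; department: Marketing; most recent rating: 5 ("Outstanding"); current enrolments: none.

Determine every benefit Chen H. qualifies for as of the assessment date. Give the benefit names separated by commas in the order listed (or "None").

Travel Insurance, Mental Health Benefit

Service from 2021-03-01 to 2023-01-22: 692 days.
Health Insurance — status part-time ✓; service 692 days < 2 years (≈730 days) ✗ → not eligible.
Medical Plan — status part-time ✓ (not excluded); service 692 days ≥ 6 months (≈180 days) ✓; dept Marketing ✓; not eligible for Health Insurance ✗ → not eligible.
Tuition Reimbursement — status part-time ✗ (requires full-time, seasonal, or temporary) → not eligible.
Travel Insurance — status part-time ✓ (not excluded); rating 5 ≥ 3 ✓; 32 hrs/wk ≥ 15 ✓; age 28 ≥ 21 ✓ → eligible.
Unlimited PTO Program — rating 5 ≥ 4 ✓; age 28 ≥ 21 ✓; service 692 days < 2 years (≈730 days) ✗ → not eligible.
Dental Plan — rating 5 ≥ 3 ✓; site Boise ✗ (not Portland, Denver, or Albany) → not eligible.
401(k) Plan — status part-time ✗ (requires full-time or seasonal) → not eligible.
Mental Health Benefit — service 692 days ≥ 18 months (≈540 days) ✓; grade IC4 ≥ IC4 ✓; dept Marketing ✓ → eligible.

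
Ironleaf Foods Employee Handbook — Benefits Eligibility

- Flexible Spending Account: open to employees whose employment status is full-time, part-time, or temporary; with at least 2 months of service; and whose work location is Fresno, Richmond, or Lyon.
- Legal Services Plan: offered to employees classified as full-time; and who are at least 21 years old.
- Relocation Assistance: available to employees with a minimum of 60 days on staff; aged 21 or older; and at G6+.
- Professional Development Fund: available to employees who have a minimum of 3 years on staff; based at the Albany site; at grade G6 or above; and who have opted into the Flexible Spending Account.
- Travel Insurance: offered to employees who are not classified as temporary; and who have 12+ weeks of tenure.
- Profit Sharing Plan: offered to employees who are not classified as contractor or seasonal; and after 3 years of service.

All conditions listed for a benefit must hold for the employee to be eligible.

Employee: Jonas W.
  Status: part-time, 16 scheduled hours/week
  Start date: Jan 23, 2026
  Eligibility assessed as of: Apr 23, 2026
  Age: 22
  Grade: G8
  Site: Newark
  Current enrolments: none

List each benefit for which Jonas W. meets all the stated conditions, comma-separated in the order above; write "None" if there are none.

Relocation Assistance, Travel Insurance

Service from Jan 23, 2026 to Apr 23, 2026: 90 days.
Flexible Spending Account — status part-time ✓; service 90 days ≥ 2 months (≈60 days) ✓; site Newark ✗ (not Fresno, Richmond, or Lyon) → not eligible.
Legal Services Plan — status part-time ✗ (requires full-time) → not eligible.
Relocation Assistance — service 90 days ≥ 60 days ✓; age 22 ≥ 21 ✓; grade G8 ≥ G6 ✓ → eligible.
Professional Development Fund — service 90 days < 3 years (≈1095 days) ✗ → not eligible.
Travel Insurance — status part-time ✓ (not excluded); service 90 days ≥ 12 weeks (≈84 days) ✓ → eligible.
Profit Sharing Plan — status part-time ✓ (not excluded); service 90 days < 3 years (≈1095 days) ✗ → not eligible.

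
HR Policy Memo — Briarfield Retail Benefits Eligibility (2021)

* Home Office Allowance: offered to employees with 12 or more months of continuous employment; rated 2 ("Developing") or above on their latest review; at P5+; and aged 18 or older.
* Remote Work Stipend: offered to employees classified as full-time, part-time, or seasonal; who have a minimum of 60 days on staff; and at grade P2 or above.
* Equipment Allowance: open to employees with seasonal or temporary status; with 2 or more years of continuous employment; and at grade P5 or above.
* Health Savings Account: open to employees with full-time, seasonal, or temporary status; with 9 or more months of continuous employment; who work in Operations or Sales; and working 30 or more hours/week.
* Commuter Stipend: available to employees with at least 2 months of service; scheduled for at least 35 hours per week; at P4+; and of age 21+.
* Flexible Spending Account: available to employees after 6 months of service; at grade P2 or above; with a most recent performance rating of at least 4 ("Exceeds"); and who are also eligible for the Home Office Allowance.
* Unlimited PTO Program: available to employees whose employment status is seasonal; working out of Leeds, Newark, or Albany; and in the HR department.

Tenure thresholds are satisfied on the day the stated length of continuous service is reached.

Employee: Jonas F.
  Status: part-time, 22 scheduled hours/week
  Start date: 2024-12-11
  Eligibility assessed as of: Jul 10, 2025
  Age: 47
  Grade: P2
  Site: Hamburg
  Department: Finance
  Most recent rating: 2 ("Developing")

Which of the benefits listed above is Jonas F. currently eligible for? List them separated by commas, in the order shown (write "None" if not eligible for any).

Service from 2024-12-11 to Jul 10, 2025: 211 days.
Home Office Allowance — service 211 days < 12 months (≈360 days) ✗ → not eligible.
Remote Work Stipend — status part-time ✓; service 211 days ≥ 60 days ✓; grade P2 ≥ P2 ✓ → eligible.
Equipment Allowance — status part-time ✗ (requires seasonal or temporary) → not eligible.
Health Savings Account — status part-time ✗ (requires full-time, seasonal, or temporary) → not eligible.
Commuter Stipend — service 211 days ≥ 2 months (≈60 days) ✓; 22 hrs/wk < 35 ✗ → not eligible.
Flexible Spending Account — service 211 days ≥ 6 months (≈180 days) ✓; grade P2 ≥ P2 ✓; rating 2 < 4 ✗ → not eligible.
Unlimited PTO Program — status part-time ✗ (requires seasonal) → not eligible.

Remote Work Stipend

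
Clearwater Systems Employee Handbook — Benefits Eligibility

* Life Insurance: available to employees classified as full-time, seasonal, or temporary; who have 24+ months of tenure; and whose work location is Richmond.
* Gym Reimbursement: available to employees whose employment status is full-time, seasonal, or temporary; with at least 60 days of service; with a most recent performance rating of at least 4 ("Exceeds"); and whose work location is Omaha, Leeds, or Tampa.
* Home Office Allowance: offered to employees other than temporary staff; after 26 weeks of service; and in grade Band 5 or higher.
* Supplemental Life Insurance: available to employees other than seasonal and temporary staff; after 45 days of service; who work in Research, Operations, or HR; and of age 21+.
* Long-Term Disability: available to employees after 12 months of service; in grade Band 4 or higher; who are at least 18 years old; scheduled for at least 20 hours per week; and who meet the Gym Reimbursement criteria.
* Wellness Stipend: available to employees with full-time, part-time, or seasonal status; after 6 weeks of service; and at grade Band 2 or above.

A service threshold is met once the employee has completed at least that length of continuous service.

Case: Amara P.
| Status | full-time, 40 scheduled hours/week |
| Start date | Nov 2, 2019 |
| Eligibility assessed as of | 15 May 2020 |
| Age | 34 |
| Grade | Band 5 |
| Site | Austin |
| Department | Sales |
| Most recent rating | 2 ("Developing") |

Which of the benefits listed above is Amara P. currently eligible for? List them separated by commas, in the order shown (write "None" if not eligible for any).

Service from Nov 2, 2019 to 15 May 2020: 195 days.
Life Insurance — status full-time ✓; service 195 days < 24 months (≈720 days) ✗ → not eligible.
Gym Reimbursement — status full-time ✓; service 195 days ≥ 60 days ✓; rating 2 < 4 ✗ → not eligible.
Home Office Allowance — status full-time ✓ (not excluded); service 195 days ≥ 26 weeks (≈182 days) ✓; grade Band 5 ≥ Band 5 ✓ → eligible.
Supplemental Life Insurance — status full-time ✓ (not excluded); service 195 days ≥ 45 days ✓; dept Sales ✗ → not eligible.
Long-Term Disability — service 195 days < 12 months (≈360 days) ✗ → not eligible.
Wellness Stipend — status full-time ✓; service 195 days ≥ 6 weeks (≈42 days) ✓; grade Band 5 ≥ Band 2 ✓ → eligible.

Home Office Allowance, Wellness Stipend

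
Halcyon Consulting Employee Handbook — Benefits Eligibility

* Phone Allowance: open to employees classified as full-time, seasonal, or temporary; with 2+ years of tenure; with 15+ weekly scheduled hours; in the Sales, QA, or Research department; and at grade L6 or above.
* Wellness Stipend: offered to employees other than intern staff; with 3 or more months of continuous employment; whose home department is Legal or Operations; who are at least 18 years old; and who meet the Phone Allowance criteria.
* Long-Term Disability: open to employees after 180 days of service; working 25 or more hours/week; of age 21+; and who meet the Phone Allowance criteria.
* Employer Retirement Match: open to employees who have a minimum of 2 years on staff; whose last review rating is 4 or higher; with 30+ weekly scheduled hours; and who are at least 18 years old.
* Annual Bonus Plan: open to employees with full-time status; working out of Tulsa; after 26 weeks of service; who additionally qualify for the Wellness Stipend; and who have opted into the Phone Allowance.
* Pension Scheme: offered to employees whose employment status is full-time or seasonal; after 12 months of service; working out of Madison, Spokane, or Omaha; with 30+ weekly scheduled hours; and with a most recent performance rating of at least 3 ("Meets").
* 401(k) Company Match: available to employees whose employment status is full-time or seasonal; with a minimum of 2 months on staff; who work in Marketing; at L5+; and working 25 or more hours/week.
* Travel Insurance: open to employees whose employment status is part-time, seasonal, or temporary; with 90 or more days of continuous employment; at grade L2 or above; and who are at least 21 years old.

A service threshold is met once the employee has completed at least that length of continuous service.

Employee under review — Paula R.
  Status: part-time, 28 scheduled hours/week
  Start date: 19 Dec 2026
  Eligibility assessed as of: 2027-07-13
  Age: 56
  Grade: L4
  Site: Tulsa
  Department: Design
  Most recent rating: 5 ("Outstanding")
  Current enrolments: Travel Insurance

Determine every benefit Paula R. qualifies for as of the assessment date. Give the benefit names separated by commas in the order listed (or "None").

Service from 19 Dec 2026 to 2027-07-13: 206 days.
Phone Allowance — status part-time ✗ (requires full-time, seasonal, or temporary) → not eligible.
Wellness Stipend — status part-time ✓ (not excluded); service 206 days ≥ 3 months (≈90 days) ✓; dept Design ✗ → not eligible.
Long-Term Disability — service 206 days ≥ 180 days ✓; 28 hrs/wk ≥ 25 ✓; age 56 ≥ 21 ✓; not eligible for Phone Allowance ✗ → not eligible.
Employer Retirement Match — service 206 days < 2 years (≈730 days) ✗ → not eligible.
Annual Bonus Plan — status part-time ✗ (requires full-time) → not eligible.
Pension Scheme — status part-time ✗ (requires full-time or seasonal) → not eligible.
401(k) Company Match — status part-time ✗ (requires full-time or seasonal) → not eligible.
Travel Insurance — status part-time ✓; service 206 days ≥ 90 days ✓; grade L4 ≥ L2 ✓; age 56 ≥ 21 ✓ → eligible.

Travel Insurance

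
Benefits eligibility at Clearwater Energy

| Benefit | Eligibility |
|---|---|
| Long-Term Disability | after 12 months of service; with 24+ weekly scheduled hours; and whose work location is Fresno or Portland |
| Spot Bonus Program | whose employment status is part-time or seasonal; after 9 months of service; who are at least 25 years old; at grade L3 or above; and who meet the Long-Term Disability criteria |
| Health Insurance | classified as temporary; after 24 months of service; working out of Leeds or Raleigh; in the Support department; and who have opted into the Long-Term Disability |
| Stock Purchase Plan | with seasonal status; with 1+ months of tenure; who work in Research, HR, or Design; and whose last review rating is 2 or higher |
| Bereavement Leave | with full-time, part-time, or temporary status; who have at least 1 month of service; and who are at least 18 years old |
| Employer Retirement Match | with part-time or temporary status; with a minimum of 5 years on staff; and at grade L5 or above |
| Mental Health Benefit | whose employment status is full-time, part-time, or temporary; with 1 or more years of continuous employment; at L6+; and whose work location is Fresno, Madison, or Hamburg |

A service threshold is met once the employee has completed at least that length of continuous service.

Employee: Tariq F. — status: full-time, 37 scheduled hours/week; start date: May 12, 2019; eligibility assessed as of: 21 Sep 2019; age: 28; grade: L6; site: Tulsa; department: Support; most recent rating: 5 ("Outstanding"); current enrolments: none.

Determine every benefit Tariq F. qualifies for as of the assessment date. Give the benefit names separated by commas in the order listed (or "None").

Bereavement Leave

Service from May 12, 2019 to 21 Sep 2019: 132 days.
Long-Term Disability — service 132 days < 12 months (≈360 days) ✗ → not eligible.
Spot Bonus Program — status full-time ✗ (requires part-time or seasonal) → not eligible.
Health Insurance — status full-time ✗ (requires temporary) → not eligible.
Stock Purchase Plan — status full-time ✗ (requires seasonal) → not eligible.
Bereavement Leave — status full-time ✓; service 132 days ≥ 1 month (≈30 days) ✓; age 28 ≥ 18 ✓ → eligible.
Employer Retirement Match — status full-time ✗ (requires part-time or temporary) → not eligible.
Mental Health Benefit — status full-time ✓; service 132 days < 1 year (≈365 days) ✗ → not eligible.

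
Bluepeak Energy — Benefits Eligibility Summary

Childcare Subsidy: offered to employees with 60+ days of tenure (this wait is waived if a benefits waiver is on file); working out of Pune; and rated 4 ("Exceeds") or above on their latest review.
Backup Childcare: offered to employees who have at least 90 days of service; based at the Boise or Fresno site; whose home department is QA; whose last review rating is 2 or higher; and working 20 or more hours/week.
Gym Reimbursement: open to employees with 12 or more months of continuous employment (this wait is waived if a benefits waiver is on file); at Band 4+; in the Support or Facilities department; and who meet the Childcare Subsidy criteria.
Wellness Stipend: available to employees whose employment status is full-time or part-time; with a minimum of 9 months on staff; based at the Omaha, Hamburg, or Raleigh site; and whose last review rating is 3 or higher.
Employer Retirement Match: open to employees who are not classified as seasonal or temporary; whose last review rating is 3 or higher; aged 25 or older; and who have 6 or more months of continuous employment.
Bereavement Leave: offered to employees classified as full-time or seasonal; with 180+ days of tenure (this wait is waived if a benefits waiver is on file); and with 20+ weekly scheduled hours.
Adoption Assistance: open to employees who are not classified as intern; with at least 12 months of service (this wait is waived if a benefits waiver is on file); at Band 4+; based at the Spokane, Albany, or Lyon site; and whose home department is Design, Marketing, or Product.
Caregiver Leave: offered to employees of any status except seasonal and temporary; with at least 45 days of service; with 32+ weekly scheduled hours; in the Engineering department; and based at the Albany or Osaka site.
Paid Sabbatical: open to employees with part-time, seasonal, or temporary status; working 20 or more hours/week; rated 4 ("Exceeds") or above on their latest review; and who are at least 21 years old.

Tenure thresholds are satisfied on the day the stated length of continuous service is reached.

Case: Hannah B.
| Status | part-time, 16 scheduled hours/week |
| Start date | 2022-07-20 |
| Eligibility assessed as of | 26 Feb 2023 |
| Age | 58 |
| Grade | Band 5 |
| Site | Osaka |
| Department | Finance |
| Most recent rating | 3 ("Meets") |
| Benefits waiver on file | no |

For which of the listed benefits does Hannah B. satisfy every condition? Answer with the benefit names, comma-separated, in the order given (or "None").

Service from 2022-07-20 to 26 Feb 2023: 221 days.
Childcare Subsidy — no waiver, service 221 days ≥ 60 days ✓; site Osaka ✗ (not Pune) → not eligible.
Backup Childcare — service 221 days ≥ 90 days ✓; site Osaka ✗ (not Boise or Fresno) → not eligible.
Gym Reimbursement — no waiver, service 221 days < 12 months (≈360 days) ✗ → not eligible.
Wellness Stipend — status part-time ✓; service 221 days < 9 months (≈270 days) ✗ → not eligible.
Employer Retirement Match — status part-time ✓ (not excluded); rating 3 ≥ 3 ✓; age 58 ≥ 25 ✓; service 221 days ≥ 6 months (≈180 days) ✓ → eligible.
Bereavement Leave — status part-time ✗ (requires full-time or seasonal) → not eligible.
Adoption Assistance — status part-time ✓ (not excluded); no waiver, service 221 days < 12 months (≈360 days) ✗ → not eligible.
Caregiver Leave — status part-time ✓ (not excluded); service 221 days ≥ 45 days ✓; 16 hrs/wk < 32 ✗ → not eligible.
Paid Sabbatical — status part-time ✓; 16 hrs/wk < 20 ✗ → not eligible.

Employer Retirement Match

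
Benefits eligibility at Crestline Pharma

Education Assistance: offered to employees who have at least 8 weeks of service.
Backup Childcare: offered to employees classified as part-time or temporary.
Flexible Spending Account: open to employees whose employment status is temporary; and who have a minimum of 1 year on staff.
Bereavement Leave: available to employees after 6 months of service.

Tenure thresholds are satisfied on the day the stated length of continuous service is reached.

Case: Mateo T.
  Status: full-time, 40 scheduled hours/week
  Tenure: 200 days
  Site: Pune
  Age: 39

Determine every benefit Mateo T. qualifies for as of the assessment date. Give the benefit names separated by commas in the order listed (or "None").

Education Assistance, Bereavement Leave

Education Assistance — service 200 days ≥ 8 weeks (≈56 days) ✓ → eligible.
Backup Childcare — status full-time ✗ (requires part-time or temporary) → not eligible.
Flexible Spending Account — status full-time ✗ (requires temporary) → not eligible.
Bereavement Leave — service 200 days ≥ 6 months (≈180 days) ✓ → eligible.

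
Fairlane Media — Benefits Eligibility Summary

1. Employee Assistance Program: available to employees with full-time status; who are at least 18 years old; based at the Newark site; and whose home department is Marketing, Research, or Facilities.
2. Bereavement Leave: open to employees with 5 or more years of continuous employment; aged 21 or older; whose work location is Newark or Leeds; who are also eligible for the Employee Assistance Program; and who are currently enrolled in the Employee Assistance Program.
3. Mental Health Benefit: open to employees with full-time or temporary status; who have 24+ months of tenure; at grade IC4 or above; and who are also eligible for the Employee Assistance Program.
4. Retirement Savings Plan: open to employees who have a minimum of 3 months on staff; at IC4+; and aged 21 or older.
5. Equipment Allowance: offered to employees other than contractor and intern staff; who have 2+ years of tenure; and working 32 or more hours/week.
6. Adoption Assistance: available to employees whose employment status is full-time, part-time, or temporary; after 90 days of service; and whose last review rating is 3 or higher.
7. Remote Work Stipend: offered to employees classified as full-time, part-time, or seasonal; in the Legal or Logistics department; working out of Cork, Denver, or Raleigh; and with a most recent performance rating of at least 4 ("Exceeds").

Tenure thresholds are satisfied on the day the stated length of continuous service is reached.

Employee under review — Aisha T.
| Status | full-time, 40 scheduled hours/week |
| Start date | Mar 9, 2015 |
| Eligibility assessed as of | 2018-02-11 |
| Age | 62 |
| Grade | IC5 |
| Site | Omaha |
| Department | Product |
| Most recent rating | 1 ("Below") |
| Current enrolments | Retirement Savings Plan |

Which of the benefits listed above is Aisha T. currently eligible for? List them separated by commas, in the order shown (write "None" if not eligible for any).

Service from Mar 9, 2015 to 2018-02-11: 1070 days.
Employee Assistance Program — status full-time ✓; age 62 ≥ 18 ✓; site Omaha ✗ (not Newark) → not eligible.
Bereavement Leave — service 1070 days < 5 years (≈1825 days) ✗ → not eligible.
Mental Health Benefit — status full-time ✓; service 1070 days ≥ 24 months (≈720 days) ✓; grade IC5 ≥ IC4 ✓; not eligible for Employee Assistance Program ✗ → not eligible.
Retirement Savings Plan — service 1070 days ≥ 3 months (≈90 days) ✓; grade IC5 ≥ IC4 ✓; age 62 ≥ 21 ✓ → eligible.
Equipment Allowance — status full-time ✓ (not excluded); service 1070 days ≥ 2 years (≈730 days) ✓; 40 hrs/wk ≥ 32 ✓ → eligible.
Adoption Assistance — status full-time ✓; service 1070 days ≥ 90 days ✓; rating 1 < 3 ✗ → not eligible.
Remote Work Stipend — status full-time ✓; dept Product ✗ → not eligible.

Retirement Savings Plan, Equipment Allowance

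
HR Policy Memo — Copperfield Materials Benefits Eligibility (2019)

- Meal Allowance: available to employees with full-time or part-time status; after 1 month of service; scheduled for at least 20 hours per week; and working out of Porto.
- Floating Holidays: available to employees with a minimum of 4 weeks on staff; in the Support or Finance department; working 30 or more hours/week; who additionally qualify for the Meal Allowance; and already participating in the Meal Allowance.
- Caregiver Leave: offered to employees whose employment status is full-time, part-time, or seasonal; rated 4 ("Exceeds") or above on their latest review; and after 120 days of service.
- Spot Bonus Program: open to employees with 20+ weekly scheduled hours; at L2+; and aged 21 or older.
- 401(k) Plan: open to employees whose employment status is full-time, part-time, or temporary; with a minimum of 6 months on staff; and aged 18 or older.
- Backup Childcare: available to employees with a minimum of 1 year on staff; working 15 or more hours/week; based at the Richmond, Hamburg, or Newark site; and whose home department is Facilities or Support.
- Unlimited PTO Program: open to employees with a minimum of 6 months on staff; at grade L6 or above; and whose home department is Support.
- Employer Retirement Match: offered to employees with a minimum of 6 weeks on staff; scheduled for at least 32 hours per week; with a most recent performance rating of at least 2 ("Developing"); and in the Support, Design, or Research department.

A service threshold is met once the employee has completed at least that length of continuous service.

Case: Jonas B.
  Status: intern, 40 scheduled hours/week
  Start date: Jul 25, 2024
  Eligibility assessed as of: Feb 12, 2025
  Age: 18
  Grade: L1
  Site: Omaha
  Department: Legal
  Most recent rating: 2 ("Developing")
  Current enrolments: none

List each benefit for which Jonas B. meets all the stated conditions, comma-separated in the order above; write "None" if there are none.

Service from Jul 25, 2024 to Feb 12, 2025: 202 days.
Meal Allowance — status intern ✗ (requires full-time or part-time) → not eligible.
Floating Holidays — service 202 days ≥ 4 weeks (≈28 days) ✓; dept Legal ✗ → not eligible.
Caregiver Leave — status intern ✗ (requires full-time, part-time, or seasonal) → not eligible.
Spot Bonus Program — 40 hrs/wk ≥ 20 ✓; grade L1 < L2 ✗ → not eligible.
401(k) Plan — status intern ✗ (requires full-time, part-time, or temporary) → not eligible.
Backup Childcare — service 202 days < 1 year (≈365 days) ✗ → not eligible.
Unlimited PTO Program — service 202 days ≥ 6 months (≈180 days) ✓; grade L1 < L6 ✗ → not eligible.
Employer Retirement Match — service 202 days ≥ 6 weeks (≈42 days) ✓; 40 hrs/wk ≥ 32 ✓; rating 2 ≥ 2 ✓; dept Legal ✗ → not eligible.

None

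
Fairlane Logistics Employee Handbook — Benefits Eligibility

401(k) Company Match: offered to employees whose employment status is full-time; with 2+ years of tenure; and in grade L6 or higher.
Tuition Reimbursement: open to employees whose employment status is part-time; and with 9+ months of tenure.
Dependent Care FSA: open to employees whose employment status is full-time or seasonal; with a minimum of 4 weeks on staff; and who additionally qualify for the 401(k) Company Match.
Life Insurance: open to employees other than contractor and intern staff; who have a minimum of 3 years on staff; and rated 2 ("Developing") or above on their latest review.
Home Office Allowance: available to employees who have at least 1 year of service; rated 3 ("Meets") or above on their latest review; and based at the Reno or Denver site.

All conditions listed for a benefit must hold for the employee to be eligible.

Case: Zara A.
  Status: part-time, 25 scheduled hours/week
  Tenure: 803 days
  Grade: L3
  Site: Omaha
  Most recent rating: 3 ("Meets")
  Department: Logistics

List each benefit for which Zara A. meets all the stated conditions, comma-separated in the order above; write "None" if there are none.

Tuition Reimbursement

401(k) Company Match — status part-time ✗ (requires full-time) → not eligible.
Tuition Reimbursement — status part-time ✓; service 803 days ≥ 9 months (≈270 days) ✓ → eligible.
Dependent Care FSA — status part-time ✗ (requires full-time or seasonal) → not eligible.
Life Insurance — status part-time ✓ (not excluded); service 803 days < 3 years (≈1095 days) ✗ → not eligible.
Home Office Allowance — service 803 days ≥ 1 year (≈365 days) ✓; rating 3 ≥ 3 ✓; site Omaha ✗ (not Reno or Denver) → not eligible.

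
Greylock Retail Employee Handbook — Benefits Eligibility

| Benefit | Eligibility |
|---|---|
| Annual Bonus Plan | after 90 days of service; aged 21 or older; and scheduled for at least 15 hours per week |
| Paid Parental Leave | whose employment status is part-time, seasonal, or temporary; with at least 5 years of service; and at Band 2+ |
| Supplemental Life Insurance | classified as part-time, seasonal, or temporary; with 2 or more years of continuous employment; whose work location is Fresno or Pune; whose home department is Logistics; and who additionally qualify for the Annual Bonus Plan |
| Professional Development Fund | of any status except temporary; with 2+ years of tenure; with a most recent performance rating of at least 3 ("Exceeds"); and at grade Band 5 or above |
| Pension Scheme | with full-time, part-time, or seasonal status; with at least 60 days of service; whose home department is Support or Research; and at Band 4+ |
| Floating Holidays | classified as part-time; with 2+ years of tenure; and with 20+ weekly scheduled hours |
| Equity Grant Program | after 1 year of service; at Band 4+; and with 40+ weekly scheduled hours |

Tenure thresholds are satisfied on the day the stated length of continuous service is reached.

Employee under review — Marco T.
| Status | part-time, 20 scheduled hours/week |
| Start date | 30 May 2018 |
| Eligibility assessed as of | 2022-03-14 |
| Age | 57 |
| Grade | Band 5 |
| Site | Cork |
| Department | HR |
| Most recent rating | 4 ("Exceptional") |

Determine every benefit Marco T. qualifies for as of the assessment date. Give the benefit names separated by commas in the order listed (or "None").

Service from 30 May 2018 to 2022-03-14: 1384 days.
Annual Bonus Plan — service 1384 days ≥ 90 days ✓; age 57 ≥ 21 ✓; 20 hrs/wk ≥ 15 ✓ → eligible.
Paid Parental Leave — status part-time ✓; service 1384 days < 5 years (≈1825 days) ✗ → not eligible.
Supplemental Life Insurance — status part-time ✓; service 1384 days ≥ 2 years (≈730 days) ✓; site Cork ✗ (not Fresno or Pune) → not eligible.
Professional Development Fund — status part-time ✓ (not excluded); service 1384 days ≥ 2 years (≈730 days) ✓; rating 4 ≥ 3 ✓; grade Band 5 ≥ Band 5 ✓ → eligible.
Pension Scheme — status part-time ✓; service 1384 days ≥ 60 days ✓; dept HR ✗ → not eligible.
Floating Holidays — status part-time ✓; service 1384 days ≥ 2 years (≈730 days) ✓; 20 hrs/wk ≥ 20 ✓ → eligible.
Equity Grant Program — service 1384 days ≥ 1 year (≈365 days) ✓; grade Band 5 ≥ Band 4 ✓; 20 hrs/wk < 40 ✗ → not eligible.

Annual Bonus Plan, Professional Development Fund, Floating Holidays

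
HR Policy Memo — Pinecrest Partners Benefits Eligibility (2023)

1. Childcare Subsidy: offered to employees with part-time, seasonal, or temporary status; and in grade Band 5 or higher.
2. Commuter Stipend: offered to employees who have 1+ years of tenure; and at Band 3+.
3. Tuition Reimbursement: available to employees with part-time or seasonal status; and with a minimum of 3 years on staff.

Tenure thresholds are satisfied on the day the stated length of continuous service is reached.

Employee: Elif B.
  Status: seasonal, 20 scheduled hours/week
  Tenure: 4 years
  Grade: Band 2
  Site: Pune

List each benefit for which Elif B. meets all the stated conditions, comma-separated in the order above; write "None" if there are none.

Tuition Reimbursement

Childcare Subsidy — status seasonal ✓; grade Band 2 < Band 5 ✗ → not eligible.
Commuter Stipend — service 4 years ≥ 1 year ✓; grade Band 2 < Band 3 ✗ → not eligible.
Tuition Reimbursement — status seasonal ✓; service 4 years ≥ 3 years ✓ → eligible.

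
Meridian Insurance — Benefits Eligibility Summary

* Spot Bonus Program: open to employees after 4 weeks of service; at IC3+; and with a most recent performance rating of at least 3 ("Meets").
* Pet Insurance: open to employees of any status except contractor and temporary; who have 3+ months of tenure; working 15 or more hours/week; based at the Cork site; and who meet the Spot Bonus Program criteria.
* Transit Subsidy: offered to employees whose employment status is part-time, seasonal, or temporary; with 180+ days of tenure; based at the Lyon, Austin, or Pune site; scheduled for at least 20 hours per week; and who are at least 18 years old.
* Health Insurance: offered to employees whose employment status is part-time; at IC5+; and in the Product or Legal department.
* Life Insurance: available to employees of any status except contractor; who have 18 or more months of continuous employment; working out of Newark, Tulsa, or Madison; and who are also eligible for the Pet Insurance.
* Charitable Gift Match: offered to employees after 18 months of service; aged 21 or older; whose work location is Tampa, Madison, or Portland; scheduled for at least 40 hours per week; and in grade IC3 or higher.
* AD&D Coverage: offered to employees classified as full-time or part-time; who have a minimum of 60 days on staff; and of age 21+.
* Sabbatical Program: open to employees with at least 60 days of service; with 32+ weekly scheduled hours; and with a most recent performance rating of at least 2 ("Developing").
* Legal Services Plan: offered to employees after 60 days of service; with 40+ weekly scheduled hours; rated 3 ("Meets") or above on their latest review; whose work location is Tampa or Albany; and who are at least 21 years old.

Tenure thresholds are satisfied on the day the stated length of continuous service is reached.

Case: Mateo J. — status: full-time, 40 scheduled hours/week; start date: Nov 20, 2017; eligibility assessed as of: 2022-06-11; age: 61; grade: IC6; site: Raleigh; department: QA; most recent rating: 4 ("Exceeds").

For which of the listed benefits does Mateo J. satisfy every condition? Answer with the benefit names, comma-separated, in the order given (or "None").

Spot Bonus Program, AD&D Coverage, Sabbatical Program

Service from Nov 20, 2017 to 2022-06-11: 1664 days.
Spot Bonus Program — service 1664 days ≥ 4 weeks (≈28 days) ✓; grade IC6 ≥ IC3 ✓; rating 4 ≥ 3 ✓ → eligible.
Pet Insurance — status full-time ✓ (not excluded); service 1664 days ≥ 3 months (≈90 days) ✓; 40 hrs/wk ≥ 15 ✓; site Raleigh ✗ (not Cork) → not eligible.
Transit Subsidy — status full-time ✗ (requires part-time, seasonal, or temporary) → not eligible.
Health Insurance — status full-time ✗ (requires part-time) → not eligible.
Life Insurance — status full-time ✓ (not excluded); service 1664 days ≥ 18 months (≈540 days) ✓; site Raleigh ✗ (not Newark, Tulsa, or Madison) → not eligible.
Charitable Gift Match — service 1664 days ≥ 18 months (≈540 days) ✓; age 61 ≥ 21 ✓; site Raleigh ✗ (not Tampa, Madison, or Portland) → not eligible.
AD&D Coverage — status full-time ✓; service 1664 days ≥ 60 days ✓; age 61 ≥ 21 ✓ → eligible.
Sabbatical Program — service 1664 days ≥ 60 days ✓; 40 hrs/wk ≥ 32 ✓; rating 4 ≥ 2 ✓ → eligible.
Legal Services Plan — service 1664 days ≥ 60 days ✓; 40 hrs/wk ≥ 40 ✓; rating 4 ≥ 3 ✓; site Raleigh ✗ (not Tampa or Albany) → not eligible.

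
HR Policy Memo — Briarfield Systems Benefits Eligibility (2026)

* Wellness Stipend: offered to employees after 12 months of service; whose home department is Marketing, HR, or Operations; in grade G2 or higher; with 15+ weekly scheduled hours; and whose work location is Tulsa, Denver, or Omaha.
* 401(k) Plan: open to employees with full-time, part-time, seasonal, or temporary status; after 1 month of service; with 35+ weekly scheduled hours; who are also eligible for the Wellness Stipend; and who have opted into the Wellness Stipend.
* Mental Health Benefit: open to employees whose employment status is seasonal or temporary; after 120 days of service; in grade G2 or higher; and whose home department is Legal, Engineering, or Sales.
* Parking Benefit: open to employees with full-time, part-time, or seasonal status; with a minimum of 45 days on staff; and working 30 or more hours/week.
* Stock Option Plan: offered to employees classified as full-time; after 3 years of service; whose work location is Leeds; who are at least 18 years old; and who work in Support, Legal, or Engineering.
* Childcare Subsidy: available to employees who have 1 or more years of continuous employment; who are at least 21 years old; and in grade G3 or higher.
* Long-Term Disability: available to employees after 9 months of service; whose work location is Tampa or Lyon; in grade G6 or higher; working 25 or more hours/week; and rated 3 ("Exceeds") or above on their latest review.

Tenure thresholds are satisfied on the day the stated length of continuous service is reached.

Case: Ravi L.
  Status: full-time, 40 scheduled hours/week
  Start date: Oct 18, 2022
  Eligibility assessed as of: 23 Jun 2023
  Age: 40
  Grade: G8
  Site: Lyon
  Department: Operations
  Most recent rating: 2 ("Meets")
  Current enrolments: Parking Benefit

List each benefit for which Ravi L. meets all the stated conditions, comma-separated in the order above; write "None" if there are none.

Service from Oct 18, 2022 to 23 Jun 2023: 248 days.
Wellness Stipend — service 248 days < 12 months (≈360 days) ✗ → not eligible.
401(k) Plan — status full-time ✓; service 248 days ≥ 1 month (≈30 days) ✓; 40 hrs/wk ≥ 35 ✓; not eligible for Wellness Stipend ✗ → not eligible.
Mental Health Benefit — status full-time ✗ (requires seasonal or temporary) → not eligible.
Parking Benefit — status full-time ✓; service 248 days ≥ 45 days ✓; 40 hrs/wk ≥ 30 ✓ → eligible.
Stock Option Plan — status full-time ✓; service 248 days < 3 years (≈1095 days) ✗ → not eligible.
Childcare Subsidy — service 248 days < 1 year (≈365 days) ✗ → not eligible.
Long-Term Disability — service 248 days < 9 months (≈270 days) ✗ → not eligible.

Parking Benefit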